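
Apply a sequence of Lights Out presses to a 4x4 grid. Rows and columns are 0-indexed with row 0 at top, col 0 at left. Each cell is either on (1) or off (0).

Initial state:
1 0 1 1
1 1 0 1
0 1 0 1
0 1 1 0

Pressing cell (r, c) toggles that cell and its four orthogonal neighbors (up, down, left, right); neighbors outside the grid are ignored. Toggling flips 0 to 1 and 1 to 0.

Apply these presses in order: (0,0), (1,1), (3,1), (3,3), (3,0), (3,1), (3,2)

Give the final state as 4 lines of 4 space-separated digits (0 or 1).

Answer: 0 0 1 1
1 0 1 1
1 0 1 0
1 1 1 0

Derivation:
After press 1 at (0,0):
0 1 1 1
0 1 0 1
0 1 0 1
0 1 1 0

After press 2 at (1,1):
0 0 1 1
1 0 1 1
0 0 0 1
0 1 1 0

After press 3 at (3,1):
0 0 1 1
1 0 1 1
0 1 0 1
1 0 0 0

After press 4 at (3,3):
0 0 1 1
1 0 1 1
0 1 0 0
1 0 1 1

After press 5 at (3,0):
0 0 1 1
1 0 1 1
1 1 0 0
0 1 1 1

After press 6 at (3,1):
0 0 1 1
1 0 1 1
1 0 0 0
1 0 0 1

After press 7 at (3,2):
0 0 1 1
1 0 1 1
1 0 1 0
1 1 1 0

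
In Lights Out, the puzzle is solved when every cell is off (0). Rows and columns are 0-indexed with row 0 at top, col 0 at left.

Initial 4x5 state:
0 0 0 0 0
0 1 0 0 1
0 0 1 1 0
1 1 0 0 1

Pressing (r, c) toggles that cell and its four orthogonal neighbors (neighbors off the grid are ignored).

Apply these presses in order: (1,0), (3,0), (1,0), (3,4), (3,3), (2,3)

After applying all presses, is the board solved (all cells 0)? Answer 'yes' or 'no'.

After press 1 at (1,0):
1 0 0 0 0
1 0 0 0 1
1 0 1 1 0
1 1 0 0 1

After press 2 at (3,0):
1 0 0 0 0
1 0 0 0 1
0 0 1 1 0
0 0 0 0 1

After press 3 at (1,0):
0 0 0 0 0
0 1 0 0 1
1 0 1 1 0
0 0 0 0 1

After press 4 at (3,4):
0 0 0 0 0
0 1 0 0 1
1 0 1 1 1
0 0 0 1 0

After press 5 at (3,3):
0 0 0 0 0
0 1 0 0 1
1 0 1 0 1
0 0 1 0 1

After press 6 at (2,3):
0 0 0 0 0
0 1 0 1 1
1 0 0 1 0
0 0 1 1 1

Lights still on: 8

Answer: no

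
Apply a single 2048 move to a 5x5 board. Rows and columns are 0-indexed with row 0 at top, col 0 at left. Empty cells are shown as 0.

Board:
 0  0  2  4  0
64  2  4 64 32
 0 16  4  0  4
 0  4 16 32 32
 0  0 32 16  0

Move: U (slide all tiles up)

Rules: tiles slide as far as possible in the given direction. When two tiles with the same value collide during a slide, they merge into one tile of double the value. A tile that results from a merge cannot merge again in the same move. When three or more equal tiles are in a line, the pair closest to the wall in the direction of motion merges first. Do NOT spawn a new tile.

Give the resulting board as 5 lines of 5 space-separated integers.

Answer: 64  2  2  4 32
 0 16  8 64  4
 0  4 16 32 32
 0  0 32 16  0
 0  0  0  0  0

Derivation:
Slide up:
col 0: [0, 64, 0, 0, 0] -> [64, 0, 0, 0, 0]
col 1: [0, 2, 16, 4, 0] -> [2, 16, 4, 0, 0]
col 2: [2, 4, 4, 16, 32] -> [2, 8, 16, 32, 0]
col 3: [4, 64, 0, 32, 16] -> [4, 64, 32, 16, 0]
col 4: [0, 32, 4, 32, 0] -> [32, 4, 32, 0, 0]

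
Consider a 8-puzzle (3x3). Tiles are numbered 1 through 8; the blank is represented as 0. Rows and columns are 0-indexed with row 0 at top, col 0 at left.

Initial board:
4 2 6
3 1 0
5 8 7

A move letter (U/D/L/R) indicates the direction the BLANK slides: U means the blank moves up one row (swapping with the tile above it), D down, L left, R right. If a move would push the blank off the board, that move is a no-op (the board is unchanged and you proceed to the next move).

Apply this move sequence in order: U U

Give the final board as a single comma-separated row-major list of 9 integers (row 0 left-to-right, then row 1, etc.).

After move 1 (U):
4 2 0
3 1 6
5 8 7

After move 2 (U):
4 2 0
3 1 6
5 8 7

Answer: 4, 2, 0, 3, 1, 6, 5, 8, 7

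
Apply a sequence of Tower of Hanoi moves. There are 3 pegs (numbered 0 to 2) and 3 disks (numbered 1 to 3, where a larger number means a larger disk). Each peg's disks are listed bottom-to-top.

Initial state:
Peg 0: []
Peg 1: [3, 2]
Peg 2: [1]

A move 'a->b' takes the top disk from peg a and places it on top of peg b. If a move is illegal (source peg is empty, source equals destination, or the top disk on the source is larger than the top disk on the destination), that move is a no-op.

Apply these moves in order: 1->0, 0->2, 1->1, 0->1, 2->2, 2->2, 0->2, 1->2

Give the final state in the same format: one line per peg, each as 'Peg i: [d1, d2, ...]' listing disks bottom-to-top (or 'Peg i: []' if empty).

Answer: Peg 0: []
Peg 1: [3, 2]
Peg 2: [1]

Derivation:
After move 1 (1->0):
Peg 0: [2]
Peg 1: [3]
Peg 2: [1]

After move 2 (0->2):
Peg 0: [2]
Peg 1: [3]
Peg 2: [1]

After move 3 (1->1):
Peg 0: [2]
Peg 1: [3]
Peg 2: [1]

After move 4 (0->1):
Peg 0: []
Peg 1: [3, 2]
Peg 2: [1]

After move 5 (2->2):
Peg 0: []
Peg 1: [3, 2]
Peg 2: [1]

After move 6 (2->2):
Peg 0: []
Peg 1: [3, 2]
Peg 2: [1]

After move 7 (0->2):
Peg 0: []
Peg 1: [3, 2]
Peg 2: [1]

After move 8 (1->2):
Peg 0: []
Peg 1: [3, 2]
Peg 2: [1]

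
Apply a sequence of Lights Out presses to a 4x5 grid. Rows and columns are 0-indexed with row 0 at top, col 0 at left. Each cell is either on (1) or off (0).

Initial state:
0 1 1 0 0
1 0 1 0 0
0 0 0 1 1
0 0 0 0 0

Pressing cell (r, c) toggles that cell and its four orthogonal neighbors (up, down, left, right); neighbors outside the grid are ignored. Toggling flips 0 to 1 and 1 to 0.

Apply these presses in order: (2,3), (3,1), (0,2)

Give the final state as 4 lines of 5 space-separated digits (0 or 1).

After press 1 at (2,3):
0 1 1 0 0
1 0 1 1 0
0 0 1 0 0
0 0 0 1 0

After press 2 at (3,1):
0 1 1 0 0
1 0 1 1 0
0 1 1 0 0
1 1 1 1 0

After press 3 at (0,2):
0 0 0 1 0
1 0 0 1 0
0 1 1 0 0
1 1 1 1 0

Answer: 0 0 0 1 0
1 0 0 1 0
0 1 1 0 0
1 1 1 1 0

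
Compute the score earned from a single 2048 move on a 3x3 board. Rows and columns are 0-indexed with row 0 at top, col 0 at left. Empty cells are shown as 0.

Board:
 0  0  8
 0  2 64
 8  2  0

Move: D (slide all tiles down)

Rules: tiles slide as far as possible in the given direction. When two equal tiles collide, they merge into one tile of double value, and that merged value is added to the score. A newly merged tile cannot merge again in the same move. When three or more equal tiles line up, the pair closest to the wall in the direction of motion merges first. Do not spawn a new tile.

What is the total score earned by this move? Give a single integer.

Answer: 4

Derivation:
Slide down:
col 0: [0, 0, 8] -> [0, 0, 8]  score +0 (running 0)
col 1: [0, 2, 2] -> [0, 0, 4]  score +4 (running 4)
col 2: [8, 64, 0] -> [0, 8, 64]  score +0 (running 4)
Board after move:
 0  0  0
 0  0  8
 8  4 64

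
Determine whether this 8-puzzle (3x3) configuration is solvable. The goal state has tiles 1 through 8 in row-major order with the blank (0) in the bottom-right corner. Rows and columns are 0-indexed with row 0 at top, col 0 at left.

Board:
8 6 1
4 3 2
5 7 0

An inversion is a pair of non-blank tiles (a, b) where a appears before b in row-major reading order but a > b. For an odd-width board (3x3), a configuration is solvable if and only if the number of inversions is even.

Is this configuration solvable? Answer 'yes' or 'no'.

Inversions (pairs i<j in row-major order where tile[i] > tile[j] > 0): 15
15 is odd, so the puzzle is not solvable.

Answer: no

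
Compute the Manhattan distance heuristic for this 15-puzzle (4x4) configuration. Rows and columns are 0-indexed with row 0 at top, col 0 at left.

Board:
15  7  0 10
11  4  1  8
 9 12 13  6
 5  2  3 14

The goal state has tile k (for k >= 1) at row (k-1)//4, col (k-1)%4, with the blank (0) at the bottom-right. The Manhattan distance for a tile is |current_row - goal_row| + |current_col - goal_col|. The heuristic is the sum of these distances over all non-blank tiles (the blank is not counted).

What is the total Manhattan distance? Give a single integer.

Tile 15: (0,0)->(3,2) = 5
Tile 7: (0,1)->(1,2) = 2
Tile 10: (0,3)->(2,1) = 4
Tile 11: (1,0)->(2,2) = 3
Tile 4: (1,1)->(0,3) = 3
Tile 1: (1,2)->(0,0) = 3
Tile 8: (1,3)->(1,3) = 0
Tile 9: (2,0)->(2,0) = 0
Tile 12: (2,1)->(2,3) = 2
Tile 13: (2,2)->(3,0) = 3
Tile 6: (2,3)->(1,1) = 3
Tile 5: (3,0)->(1,0) = 2
Tile 2: (3,1)->(0,1) = 3
Tile 3: (3,2)->(0,2) = 3
Tile 14: (3,3)->(3,1) = 2
Sum: 5 + 2 + 4 + 3 + 3 + 3 + 0 + 0 + 2 + 3 + 3 + 2 + 3 + 3 + 2 = 38

Answer: 38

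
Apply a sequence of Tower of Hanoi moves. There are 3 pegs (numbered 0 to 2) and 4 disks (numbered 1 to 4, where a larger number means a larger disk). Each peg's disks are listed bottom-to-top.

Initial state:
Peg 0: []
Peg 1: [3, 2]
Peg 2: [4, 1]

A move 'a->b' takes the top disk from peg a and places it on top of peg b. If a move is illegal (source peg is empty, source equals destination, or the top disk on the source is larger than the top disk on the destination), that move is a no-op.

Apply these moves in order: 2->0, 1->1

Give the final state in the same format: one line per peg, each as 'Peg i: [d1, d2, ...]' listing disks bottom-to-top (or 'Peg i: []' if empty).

After move 1 (2->0):
Peg 0: [1]
Peg 1: [3, 2]
Peg 2: [4]

After move 2 (1->1):
Peg 0: [1]
Peg 1: [3, 2]
Peg 2: [4]

Answer: Peg 0: [1]
Peg 1: [3, 2]
Peg 2: [4]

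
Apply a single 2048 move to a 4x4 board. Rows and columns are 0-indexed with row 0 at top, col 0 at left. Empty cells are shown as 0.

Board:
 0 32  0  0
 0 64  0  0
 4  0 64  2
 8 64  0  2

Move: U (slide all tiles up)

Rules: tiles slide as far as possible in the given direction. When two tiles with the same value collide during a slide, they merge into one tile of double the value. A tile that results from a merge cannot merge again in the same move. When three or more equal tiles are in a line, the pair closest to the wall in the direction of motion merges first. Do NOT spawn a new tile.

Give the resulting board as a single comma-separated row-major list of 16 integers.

Slide up:
col 0: [0, 0, 4, 8] -> [4, 8, 0, 0]
col 1: [32, 64, 0, 64] -> [32, 128, 0, 0]
col 2: [0, 0, 64, 0] -> [64, 0, 0, 0]
col 3: [0, 0, 2, 2] -> [4, 0, 0, 0]

Answer: 4, 32, 64, 4, 8, 128, 0, 0, 0, 0, 0, 0, 0, 0, 0, 0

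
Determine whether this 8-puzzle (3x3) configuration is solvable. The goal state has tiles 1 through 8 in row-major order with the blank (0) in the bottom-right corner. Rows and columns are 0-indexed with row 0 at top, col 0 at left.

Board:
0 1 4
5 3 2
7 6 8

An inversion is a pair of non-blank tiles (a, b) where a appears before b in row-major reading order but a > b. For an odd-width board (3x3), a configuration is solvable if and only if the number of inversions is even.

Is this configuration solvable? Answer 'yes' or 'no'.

Inversions (pairs i<j in row-major order where tile[i] > tile[j] > 0): 6
6 is even, so the puzzle is solvable.

Answer: yes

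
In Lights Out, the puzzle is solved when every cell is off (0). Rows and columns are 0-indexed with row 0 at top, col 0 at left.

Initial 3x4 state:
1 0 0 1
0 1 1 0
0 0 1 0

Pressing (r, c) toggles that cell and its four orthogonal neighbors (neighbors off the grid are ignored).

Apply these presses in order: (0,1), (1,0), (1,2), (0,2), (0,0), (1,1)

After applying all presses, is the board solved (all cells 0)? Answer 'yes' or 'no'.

Answer: no

Derivation:
After press 1 at (0,1):
0 1 1 1
0 0 1 0
0 0 1 0

After press 2 at (1,0):
1 1 1 1
1 1 1 0
1 0 1 0

After press 3 at (1,2):
1 1 0 1
1 0 0 1
1 0 0 0

After press 4 at (0,2):
1 0 1 0
1 0 1 1
1 0 0 0

After press 5 at (0,0):
0 1 1 0
0 0 1 1
1 0 0 0

After press 6 at (1,1):
0 0 1 0
1 1 0 1
1 1 0 0

Lights still on: 6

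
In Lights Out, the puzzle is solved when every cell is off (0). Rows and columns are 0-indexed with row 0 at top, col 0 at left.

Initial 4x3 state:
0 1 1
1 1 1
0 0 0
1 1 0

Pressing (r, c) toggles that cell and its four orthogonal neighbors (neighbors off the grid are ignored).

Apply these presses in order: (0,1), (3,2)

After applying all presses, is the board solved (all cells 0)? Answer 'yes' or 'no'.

Answer: no

Derivation:
After press 1 at (0,1):
1 0 0
1 0 1
0 0 0
1 1 0

After press 2 at (3,2):
1 0 0
1 0 1
0 0 1
1 0 1

Lights still on: 6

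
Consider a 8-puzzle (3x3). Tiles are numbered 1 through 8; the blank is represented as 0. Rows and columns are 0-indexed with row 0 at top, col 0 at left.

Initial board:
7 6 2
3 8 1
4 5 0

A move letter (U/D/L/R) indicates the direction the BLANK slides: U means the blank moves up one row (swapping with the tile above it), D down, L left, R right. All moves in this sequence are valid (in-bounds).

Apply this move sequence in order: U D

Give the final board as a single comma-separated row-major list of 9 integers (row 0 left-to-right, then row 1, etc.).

After move 1 (U):
7 6 2
3 8 0
4 5 1

After move 2 (D):
7 6 2
3 8 1
4 5 0

Answer: 7, 6, 2, 3, 8, 1, 4, 5, 0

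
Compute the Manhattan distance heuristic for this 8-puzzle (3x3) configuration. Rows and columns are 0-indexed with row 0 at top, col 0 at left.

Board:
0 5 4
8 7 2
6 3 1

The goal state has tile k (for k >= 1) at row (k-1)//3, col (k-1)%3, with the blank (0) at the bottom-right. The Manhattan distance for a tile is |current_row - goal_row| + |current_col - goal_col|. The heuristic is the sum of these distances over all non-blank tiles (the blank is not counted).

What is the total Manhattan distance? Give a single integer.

Answer: 20

Derivation:
Tile 5: (0,1)->(1,1) = 1
Tile 4: (0,2)->(1,0) = 3
Tile 8: (1,0)->(2,1) = 2
Tile 7: (1,1)->(2,0) = 2
Tile 2: (1,2)->(0,1) = 2
Tile 6: (2,0)->(1,2) = 3
Tile 3: (2,1)->(0,2) = 3
Tile 1: (2,2)->(0,0) = 4
Sum: 1 + 3 + 2 + 2 + 2 + 3 + 3 + 4 = 20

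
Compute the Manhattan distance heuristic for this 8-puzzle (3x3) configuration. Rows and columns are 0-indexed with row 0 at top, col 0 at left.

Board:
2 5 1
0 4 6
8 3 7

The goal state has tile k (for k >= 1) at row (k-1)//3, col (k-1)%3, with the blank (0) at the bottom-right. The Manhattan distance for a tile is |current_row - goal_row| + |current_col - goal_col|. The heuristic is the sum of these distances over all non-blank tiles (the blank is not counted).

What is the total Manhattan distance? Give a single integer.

Answer: 11

Derivation:
Tile 2: (0,0)->(0,1) = 1
Tile 5: (0,1)->(1,1) = 1
Tile 1: (0,2)->(0,0) = 2
Tile 4: (1,1)->(1,0) = 1
Tile 6: (1,2)->(1,2) = 0
Tile 8: (2,0)->(2,1) = 1
Tile 3: (2,1)->(0,2) = 3
Tile 7: (2,2)->(2,0) = 2
Sum: 1 + 1 + 2 + 1 + 0 + 1 + 3 + 2 = 11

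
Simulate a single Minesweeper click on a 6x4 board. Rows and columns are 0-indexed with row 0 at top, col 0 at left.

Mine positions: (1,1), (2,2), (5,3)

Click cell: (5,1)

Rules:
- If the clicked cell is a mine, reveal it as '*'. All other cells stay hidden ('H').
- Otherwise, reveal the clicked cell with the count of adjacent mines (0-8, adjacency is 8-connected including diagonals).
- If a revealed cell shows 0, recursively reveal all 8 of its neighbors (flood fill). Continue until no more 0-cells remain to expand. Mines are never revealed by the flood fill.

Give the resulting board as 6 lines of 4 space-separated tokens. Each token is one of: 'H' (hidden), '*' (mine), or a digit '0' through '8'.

H H H H
H H H H
1 2 H H
0 1 1 H
0 0 1 H
0 0 1 H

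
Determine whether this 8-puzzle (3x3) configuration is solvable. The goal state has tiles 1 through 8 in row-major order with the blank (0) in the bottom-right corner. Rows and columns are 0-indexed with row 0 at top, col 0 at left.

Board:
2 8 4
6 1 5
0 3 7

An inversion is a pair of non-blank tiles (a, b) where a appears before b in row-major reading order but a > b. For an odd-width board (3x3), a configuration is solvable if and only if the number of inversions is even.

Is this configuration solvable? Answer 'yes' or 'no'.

Inversions (pairs i<j in row-major order where tile[i] > tile[j] > 0): 13
13 is odd, so the puzzle is not solvable.

Answer: no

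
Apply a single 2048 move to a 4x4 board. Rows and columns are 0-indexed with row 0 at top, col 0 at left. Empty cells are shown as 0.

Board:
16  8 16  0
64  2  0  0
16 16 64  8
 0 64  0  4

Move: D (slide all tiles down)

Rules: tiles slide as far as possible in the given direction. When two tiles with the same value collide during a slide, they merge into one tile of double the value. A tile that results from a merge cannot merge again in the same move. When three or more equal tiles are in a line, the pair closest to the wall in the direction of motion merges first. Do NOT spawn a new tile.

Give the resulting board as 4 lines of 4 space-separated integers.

Answer:  0  8  0  0
16  2  0  0
64 16 16  8
16 64 64  4

Derivation:
Slide down:
col 0: [16, 64, 16, 0] -> [0, 16, 64, 16]
col 1: [8, 2, 16, 64] -> [8, 2, 16, 64]
col 2: [16, 0, 64, 0] -> [0, 0, 16, 64]
col 3: [0, 0, 8, 4] -> [0, 0, 8, 4]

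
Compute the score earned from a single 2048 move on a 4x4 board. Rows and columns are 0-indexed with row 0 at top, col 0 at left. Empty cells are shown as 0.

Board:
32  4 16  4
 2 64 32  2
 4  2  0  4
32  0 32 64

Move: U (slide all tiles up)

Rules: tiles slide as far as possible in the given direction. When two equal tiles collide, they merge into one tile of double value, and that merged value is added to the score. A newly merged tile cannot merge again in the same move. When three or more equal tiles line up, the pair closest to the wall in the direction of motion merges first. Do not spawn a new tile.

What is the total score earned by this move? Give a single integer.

Answer: 64

Derivation:
Slide up:
col 0: [32, 2, 4, 32] -> [32, 2, 4, 32]  score +0 (running 0)
col 1: [4, 64, 2, 0] -> [4, 64, 2, 0]  score +0 (running 0)
col 2: [16, 32, 0, 32] -> [16, 64, 0, 0]  score +64 (running 64)
col 3: [4, 2, 4, 64] -> [4, 2, 4, 64]  score +0 (running 64)
Board after move:
32  4 16  4
 2 64 64  2
 4  2  0  4
32  0  0 64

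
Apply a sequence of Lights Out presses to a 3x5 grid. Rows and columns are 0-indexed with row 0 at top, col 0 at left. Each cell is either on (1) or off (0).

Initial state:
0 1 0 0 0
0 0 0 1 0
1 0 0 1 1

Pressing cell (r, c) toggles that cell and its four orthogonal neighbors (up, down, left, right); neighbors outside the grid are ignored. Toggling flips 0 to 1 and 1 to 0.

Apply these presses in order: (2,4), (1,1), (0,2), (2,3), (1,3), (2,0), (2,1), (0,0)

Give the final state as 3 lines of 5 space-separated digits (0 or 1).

Answer: 1 0 1 0 0
1 0 1 1 0
1 1 0 0 1

Derivation:
After press 1 at (2,4):
0 1 0 0 0
0 0 0 1 1
1 0 0 0 0

After press 2 at (1,1):
0 0 0 0 0
1 1 1 1 1
1 1 0 0 0

After press 3 at (0,2):
0 1 1 1 0
1 1 0 1 1
1 1 0 0 0

After press 4 at (2,3):
0 1 1 1 0
1 1 0 0 1
1 1 1 1 1

After press 5 at (1,3):
0 1 1 0 0
1 1 1 1 0
1 1 1 0 1

After press 6 at (2,0):
0 1 1 0 0
0 1 1 1 0
0 0 1 0 1

After press 7 at (2,1):
0 1 1 0 0
0 0 1 1 0
1 1 0 0 1

After press 8 at (0,0):
1 0 1 0 0
1 0 1 1 0
1 1 0 0 1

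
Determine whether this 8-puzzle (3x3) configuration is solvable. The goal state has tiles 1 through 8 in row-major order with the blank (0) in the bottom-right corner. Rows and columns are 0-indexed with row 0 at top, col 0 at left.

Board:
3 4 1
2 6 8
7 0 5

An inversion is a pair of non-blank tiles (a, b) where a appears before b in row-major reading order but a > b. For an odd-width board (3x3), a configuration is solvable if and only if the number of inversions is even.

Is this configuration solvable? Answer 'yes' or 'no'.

Answer: yes

Derivation:
Inversions (pairs i<j in row-major order where tile[i] > tile[j] > 0): 8
8 is even, so the puzzle is solvable.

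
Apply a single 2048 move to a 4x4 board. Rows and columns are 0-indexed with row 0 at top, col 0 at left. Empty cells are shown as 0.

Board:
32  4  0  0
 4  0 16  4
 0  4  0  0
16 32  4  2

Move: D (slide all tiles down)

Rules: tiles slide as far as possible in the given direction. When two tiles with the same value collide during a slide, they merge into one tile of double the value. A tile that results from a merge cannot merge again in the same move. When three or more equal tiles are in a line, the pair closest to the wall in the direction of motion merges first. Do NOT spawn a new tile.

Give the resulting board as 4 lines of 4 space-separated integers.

Slide down:
col 0: [32, 4, 0, 16] -> [0, 32, 4, 16]
col 1: [4, 0, 4, 32] -> [0, 0, 8, 32]
col 2: [0, 16, 0, 4] -> [0, 0, 16, 4]
col 3: [0, 4, 0, 2] -> [0, 0, 4, 2]

Answer:  0  0  0  0
32  0  0  0
 4  8 16  4
16 32  4  2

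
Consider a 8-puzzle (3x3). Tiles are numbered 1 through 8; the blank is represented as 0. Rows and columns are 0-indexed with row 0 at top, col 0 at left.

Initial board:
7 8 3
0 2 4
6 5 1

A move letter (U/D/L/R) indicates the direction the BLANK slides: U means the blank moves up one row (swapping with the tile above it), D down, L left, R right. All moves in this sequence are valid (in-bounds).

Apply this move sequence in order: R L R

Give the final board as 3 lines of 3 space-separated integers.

Answer: 7 8 3
2 0 4
6 5 1

Derivation:
After move 1 (R):
7 8 3
2 0 4
6 5 1

After move 2 (L):
7 8 3
0 2 4
6 5 1

After move 3 (R):
7 8 3
2 0 4
6 5 1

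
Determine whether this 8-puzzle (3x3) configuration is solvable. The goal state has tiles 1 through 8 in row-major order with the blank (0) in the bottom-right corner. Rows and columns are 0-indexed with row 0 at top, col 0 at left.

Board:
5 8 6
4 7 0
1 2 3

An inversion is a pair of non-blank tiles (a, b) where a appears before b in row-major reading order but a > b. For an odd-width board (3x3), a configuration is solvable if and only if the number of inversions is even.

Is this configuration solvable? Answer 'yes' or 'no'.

Answer: yes

Derivation:
Inversions (pairs i<j in row-major order where tile[i] > tile[j] > 0): 20
20 is even, so the puzzle is solvable.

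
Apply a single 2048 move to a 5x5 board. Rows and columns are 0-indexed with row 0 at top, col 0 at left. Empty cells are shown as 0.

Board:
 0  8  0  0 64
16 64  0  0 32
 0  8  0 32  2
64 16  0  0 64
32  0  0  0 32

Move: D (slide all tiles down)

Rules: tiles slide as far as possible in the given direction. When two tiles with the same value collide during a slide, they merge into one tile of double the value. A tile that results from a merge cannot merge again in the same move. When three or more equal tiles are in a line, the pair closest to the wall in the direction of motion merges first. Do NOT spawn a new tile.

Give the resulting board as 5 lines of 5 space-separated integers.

Answer:  0  0  0  0 64
 0  8  0  0 32
16 64  0  0  2
64  8  0  0 64
32 16  0 32 32

Derivation:
Slide down:
col 0: [0, 16, 0, 64, 32] -> [0, 0, 16, 64, 32]
col 1: [8, 64, 8, 16, 0] -> [0, 8, 64, 8, 16]
col 2: [0, 0, 0, 0, 0] -> [0, 0, 0, 0, 0]
col 3: [0, 0, 32, 0, 0] -> [0, 0, 0, 0, 32]
col 4: [64, 32, 2, 64, 32] -> [64, 32, 2, 64, 32]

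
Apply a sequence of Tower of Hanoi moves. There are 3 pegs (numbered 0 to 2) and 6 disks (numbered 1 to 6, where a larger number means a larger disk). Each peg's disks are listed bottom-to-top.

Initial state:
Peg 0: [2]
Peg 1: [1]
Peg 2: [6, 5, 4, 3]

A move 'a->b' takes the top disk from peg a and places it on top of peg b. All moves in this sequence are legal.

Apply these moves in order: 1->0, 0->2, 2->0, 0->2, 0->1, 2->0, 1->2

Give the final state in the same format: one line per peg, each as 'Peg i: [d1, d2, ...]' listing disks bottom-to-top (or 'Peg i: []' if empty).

After move 1 (1->0):
Peg 0: [2, 1]
Peg 1: []
Peg 2: [6, 5, 4, 3]

After move 2 (0->2):
Peg 0: [2]
Peg 1: []
Peg 2: [6, 5, 4, 3, 1]

After move 3 (2->0):
Peg 0: [2, 1]
Peg 1: []
Peg 2: [6, 5, 4, 3]

After move 4 (0->2):
Peg 0: [2]
Peg 1: []
Peg 2: [6, 5, 4, 3, 1]

After move 5 (0->1):
Peg 0: []
Peg 1: [2]
Peg 2: [6, 5, 4, 3, 1]

After move 6 (2->0):
Peg 0: [1]
Peg 1: [2]
Peg 2: [6, 5, 4, 3]

After move 7 (1->2):
Peg 0: [1]
Peg 1: []
Peg 2: [6, 5, 4, 3, 2]

Answer: Peg 0: [1]
Peg 1: []
Peg 2: [6, 5, 4, 3, 2]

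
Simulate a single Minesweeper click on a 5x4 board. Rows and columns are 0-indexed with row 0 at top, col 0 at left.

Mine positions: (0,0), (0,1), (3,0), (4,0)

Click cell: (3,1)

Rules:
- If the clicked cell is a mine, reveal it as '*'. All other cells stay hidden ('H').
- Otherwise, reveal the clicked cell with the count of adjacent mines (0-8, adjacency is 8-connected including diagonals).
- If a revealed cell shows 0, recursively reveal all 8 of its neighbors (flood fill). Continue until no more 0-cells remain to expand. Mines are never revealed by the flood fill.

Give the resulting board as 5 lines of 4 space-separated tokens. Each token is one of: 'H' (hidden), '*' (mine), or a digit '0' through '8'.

H H H H
H H H H
H H H H
H 2 H H
H H H H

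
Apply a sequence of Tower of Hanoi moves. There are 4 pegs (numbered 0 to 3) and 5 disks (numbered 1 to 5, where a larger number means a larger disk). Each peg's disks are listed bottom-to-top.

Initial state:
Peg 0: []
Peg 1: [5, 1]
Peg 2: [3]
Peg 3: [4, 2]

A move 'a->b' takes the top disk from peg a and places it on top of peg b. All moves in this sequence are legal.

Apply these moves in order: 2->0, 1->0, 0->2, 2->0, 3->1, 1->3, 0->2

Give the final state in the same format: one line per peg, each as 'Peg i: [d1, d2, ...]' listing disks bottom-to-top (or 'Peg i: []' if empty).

After move 1 (2->0):
Peg 0: [3]
Peg 1: [5, 1]
Peg 2: []
Peg 3: [4, 2]

After move 2 (1->0):
Peg 0: [3, 1]
Peg 1: [5]
Peg 2: []
Peg 3: [4, 2]

After move 3 (0->2):
Peg 0: [3]
Peg 1: [5]
Peg 2: [1]
Peg 3: [4, 2]

After move 4 (2->0):
Peg 0: [3, 1]
Peg 1: [5]
Peg 2: []
Peg 3: [4, 2]

After move 5 (3->1):
Peg 0: [3, 1]
Peg 1: [5, 2]
Peg 2: []
Peg 3: [4]

After move 6 (1->3):
Peg 0: [3, 1]
Peg 1: [5]
Peg 2: []
Peg 3: [4, 2]

After move 7 (0->2):
Peg 0: [3]
Peg 1: [5]
Peg 2: [1]
Peg 3: [4, 2]

Answer: Peg 0: [3]
Peg 1: [5]
Peg 2: [1]
Peg 3: [4, 2]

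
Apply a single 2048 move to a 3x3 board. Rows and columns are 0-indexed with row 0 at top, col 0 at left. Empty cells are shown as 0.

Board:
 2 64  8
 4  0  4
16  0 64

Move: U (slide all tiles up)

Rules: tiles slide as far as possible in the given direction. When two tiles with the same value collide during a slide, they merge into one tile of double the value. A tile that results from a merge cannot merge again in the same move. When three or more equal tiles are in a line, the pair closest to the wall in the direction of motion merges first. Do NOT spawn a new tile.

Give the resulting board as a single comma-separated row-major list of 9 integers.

Slide up:
col 0: [2, 4, 16] -> [2, 4, 16]
col 1: [64, 0, 0] -> [64, 0, 0]
col 2: [8, 4, 64] -> [8, 4, 64]

Answer: 2, 64, 8, 4, 0, 4, 16, 0, 64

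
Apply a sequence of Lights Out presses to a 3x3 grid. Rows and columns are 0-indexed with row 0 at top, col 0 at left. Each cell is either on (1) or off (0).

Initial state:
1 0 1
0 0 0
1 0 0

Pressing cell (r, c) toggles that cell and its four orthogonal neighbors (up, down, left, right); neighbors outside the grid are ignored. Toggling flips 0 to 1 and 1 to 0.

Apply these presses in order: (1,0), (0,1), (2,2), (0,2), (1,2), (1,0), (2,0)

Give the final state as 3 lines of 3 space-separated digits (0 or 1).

After press 1 at (1,0):
0 0 1
1 1 0
0 0 0

After press 2 at (0,1):
1 1 0
1 0 0
0 0 0

After press 3 at (2,2):
1 1 0
1 0 1
0 1 1

After press 4 at (0,2):
1 0 1
1 0 0
0 1 1

After press 5 at (1,2):
1 0 0
1 1 1
0 1 0

After press 6 at (1,0):
0 0 0
0 0 1
1 1 0

After press 7 at (2,0):
0 0 0
1 0 1
0 0 0

Answer: 0 0 0
1 0 1
0 0 0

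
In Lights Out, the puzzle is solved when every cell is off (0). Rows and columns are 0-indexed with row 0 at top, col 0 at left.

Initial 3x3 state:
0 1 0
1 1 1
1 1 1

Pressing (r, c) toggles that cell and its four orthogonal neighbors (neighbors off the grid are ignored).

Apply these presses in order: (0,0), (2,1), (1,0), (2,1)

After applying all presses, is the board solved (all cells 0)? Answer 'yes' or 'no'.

Answer: no

Derivation:
After press 1 at (0,0):
1 0 0
0 1 1
1 1 1

After press 2 at (2,1):
1 0 0
0 0 1
0 0 0

After press 3 at (1,0):
0 0 0
1 1 1
1 0 0

After press 4 at (2,1):
0 0 0
1 0 1
0 1 1

Lights still on: 4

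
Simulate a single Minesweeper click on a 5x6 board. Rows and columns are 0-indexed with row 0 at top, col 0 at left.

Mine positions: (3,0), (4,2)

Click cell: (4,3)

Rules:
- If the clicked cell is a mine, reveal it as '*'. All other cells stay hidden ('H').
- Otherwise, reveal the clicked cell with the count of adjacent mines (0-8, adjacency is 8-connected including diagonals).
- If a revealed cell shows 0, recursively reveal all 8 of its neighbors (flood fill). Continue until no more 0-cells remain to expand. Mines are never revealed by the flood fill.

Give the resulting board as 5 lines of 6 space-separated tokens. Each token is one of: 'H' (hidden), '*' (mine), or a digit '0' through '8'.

H H H H H H
H H H H H H
H H H H H H
H H H H H H
H H H 1 H H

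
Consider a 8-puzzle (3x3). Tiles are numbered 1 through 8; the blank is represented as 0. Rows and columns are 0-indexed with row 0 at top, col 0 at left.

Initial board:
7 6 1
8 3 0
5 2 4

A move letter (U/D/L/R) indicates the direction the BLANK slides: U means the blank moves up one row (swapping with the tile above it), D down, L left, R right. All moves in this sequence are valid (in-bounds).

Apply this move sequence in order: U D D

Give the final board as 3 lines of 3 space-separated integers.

Answer: 7 6 1
8 3 4
5 2 0

Derivation:
After move 1 (U):
7 6 0
8 3 1
5 2 4

After move 2 (D):
7 6 1
8 3 0
5 2 4

After move 3 (D):
7 6 1
8 3 4
5 2 0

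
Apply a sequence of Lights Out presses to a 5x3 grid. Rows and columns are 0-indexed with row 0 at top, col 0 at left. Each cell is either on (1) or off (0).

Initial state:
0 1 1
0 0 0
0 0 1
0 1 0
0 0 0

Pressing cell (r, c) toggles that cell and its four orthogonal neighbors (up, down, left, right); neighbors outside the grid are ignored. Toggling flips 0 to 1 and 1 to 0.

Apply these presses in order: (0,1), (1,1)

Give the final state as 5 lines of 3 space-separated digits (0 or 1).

After press 1 at (0,1):
1 0 0
0 1 0
0 0 1
0 1 0
0 0 0

After press 2 at (1,1):
1 1 0
1 0 1
0 1 1
0 1 0
0 0 0

Answer: 1 1 0
1 0 1
0 1 1
0 1 0
0 0 0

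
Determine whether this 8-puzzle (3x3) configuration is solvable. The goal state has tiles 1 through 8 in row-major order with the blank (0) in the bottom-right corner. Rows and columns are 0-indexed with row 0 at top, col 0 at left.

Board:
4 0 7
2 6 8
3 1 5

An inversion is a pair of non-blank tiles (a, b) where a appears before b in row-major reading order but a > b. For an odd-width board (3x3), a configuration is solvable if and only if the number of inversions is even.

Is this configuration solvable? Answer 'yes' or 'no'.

Inversions (pairs i<j in row-major order where tile[i] > tile[j] > 0): 16
16 is even, so the puzzle is solvable.

Answer: yes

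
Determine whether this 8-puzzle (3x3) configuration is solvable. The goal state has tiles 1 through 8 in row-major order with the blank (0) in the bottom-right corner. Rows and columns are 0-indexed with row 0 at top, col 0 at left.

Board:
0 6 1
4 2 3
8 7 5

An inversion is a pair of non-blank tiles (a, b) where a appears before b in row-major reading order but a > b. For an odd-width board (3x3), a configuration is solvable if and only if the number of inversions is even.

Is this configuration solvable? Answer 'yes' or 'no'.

Inversions (pairs i<j in row-major order where tile[i] > tile[j] > 0): 10
10 is even, so the puzzle is solvable.

Answer: yes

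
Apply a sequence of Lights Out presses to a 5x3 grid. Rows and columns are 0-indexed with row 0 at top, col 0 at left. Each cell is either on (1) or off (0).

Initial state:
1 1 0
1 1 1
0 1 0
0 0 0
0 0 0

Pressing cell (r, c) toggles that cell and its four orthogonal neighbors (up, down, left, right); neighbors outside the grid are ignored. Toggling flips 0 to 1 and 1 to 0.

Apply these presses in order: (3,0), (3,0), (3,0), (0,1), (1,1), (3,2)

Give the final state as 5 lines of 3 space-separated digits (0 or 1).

After press 1 at (3,0):
1 1 0
1 1 1
1 1 0
1 1 0
1 0 0

After press 2 at (3,0):
1 1 0
1 1 1
0 1 0
0 0 0
0 0 0

After press 3 at (3,0):
1 1 0
1 1 1
1 1 0
1 1 0
1 0 0

After press 4 at (0,1):
0 0 1
1 0 1
1 1 0
1 1 0
1 0 0

After press 5 at (1,1):
0 1 1
0 1 0
1 0 0
1 1 0
1 0 0

After press 6 at (3,2):
0 1 1
0 1 0
1 0 1
1 0 1
1 0 1

Answer: 0 1 1
0 1 0
1 0 1
1 0 1
1 0 1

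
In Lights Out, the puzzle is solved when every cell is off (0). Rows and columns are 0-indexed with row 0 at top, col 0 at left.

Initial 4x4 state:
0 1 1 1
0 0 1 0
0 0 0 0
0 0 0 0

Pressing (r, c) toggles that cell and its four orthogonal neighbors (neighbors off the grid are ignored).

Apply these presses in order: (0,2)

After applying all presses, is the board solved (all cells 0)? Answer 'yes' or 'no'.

Answer: yes

Derivation:
After press 1 at (0,2):
0 0 0 0
0 0 0 0
0 0 0 0
0 0 0 0

Lights still on: 0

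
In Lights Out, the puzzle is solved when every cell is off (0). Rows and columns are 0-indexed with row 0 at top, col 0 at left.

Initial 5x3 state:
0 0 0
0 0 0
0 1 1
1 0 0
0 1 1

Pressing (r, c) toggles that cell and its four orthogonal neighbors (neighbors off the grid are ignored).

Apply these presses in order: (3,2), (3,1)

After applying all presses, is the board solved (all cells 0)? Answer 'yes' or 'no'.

Answer: yes

Derivation:
After press 1 at (3,2):
0 0 0
0 0 0
0 1 0
1 1 1
0 1 0

After press 2 at (3,1):
0 0 0
0 0 0
0 0 0
0 0 0
0 0 0

Lights still on: 0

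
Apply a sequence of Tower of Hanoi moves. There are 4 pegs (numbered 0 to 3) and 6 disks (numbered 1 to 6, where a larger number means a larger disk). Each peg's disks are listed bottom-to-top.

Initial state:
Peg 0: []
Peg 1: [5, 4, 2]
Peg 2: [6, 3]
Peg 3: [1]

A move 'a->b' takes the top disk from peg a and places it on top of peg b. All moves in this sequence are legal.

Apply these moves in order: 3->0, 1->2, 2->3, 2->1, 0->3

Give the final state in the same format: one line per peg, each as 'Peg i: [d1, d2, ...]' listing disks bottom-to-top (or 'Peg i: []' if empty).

Answer: Peg 0: []
Peg 1: [5, 4, 3]
Peg 2: [6]
Peg 3: [2, 1]

Derivation:
After move 1 (3->0):
Peg 0: [1]
Peg 1: [5, 4, 2]
Peg 2: [6, 3]
Peg 3: []

After move 2 (1->2):
Peg 0: [1]
Peg 1: [5, 4]
Peg 2: [6, 3, 2]
Peg 3: []

After move 3 (2->3):
Peg 0: [1]
Peg 1: [5, 4]
Peg 2: [6, 3]
Peg 3: [2]

After move 4 (2->1):
Peg 0: [1]
Peg 1: [5, 4, 3]
Peg 2: [6]
Peg 3: [2]

After move 5 (0->3):
Peg 0: []
Peg 1: [5, 4, 3]
Peg 2: [6]
Peg 3: [2, 1]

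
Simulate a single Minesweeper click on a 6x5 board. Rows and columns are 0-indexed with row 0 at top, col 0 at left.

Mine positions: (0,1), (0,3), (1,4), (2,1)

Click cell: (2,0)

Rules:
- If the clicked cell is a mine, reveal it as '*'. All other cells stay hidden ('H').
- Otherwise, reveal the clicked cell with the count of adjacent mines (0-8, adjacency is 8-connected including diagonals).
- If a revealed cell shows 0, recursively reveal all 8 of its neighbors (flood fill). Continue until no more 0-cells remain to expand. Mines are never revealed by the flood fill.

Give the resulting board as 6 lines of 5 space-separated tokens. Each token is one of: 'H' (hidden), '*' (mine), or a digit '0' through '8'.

H H H H H
H H H H H
1 H H H H
H H H H H
H H H H H
H H H H H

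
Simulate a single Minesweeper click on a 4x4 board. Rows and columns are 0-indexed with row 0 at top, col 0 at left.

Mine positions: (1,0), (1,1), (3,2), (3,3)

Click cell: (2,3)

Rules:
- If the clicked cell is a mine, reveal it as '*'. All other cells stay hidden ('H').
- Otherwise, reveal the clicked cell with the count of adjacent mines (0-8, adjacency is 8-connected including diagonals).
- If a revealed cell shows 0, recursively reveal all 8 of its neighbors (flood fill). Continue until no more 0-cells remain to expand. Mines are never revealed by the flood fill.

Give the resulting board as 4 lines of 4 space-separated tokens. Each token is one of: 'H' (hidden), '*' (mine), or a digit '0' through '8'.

H H H H
H H H H
H H H 2
H H H H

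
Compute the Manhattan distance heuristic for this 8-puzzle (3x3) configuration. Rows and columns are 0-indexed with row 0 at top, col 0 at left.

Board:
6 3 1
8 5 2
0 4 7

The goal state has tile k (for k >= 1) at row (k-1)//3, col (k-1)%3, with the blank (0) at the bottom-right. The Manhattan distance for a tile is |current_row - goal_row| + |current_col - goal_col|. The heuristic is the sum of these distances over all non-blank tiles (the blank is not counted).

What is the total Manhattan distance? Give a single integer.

Tile 6: (0,0)->(1,2) = 3
Tile 3: (0,1)->(0,2) = 1
Tile 1: (0,2)->(0,0) = 2
Tile 8: (1,0)->(2,1) = 2
Tile 5: (1,1)->(1,1) = 0
Tile 2: (1,2)->(0,1) = 2
Tile 4: (2,1)->(1,0) = 2
Tile 7: (2,2)->(2,0) = 2
Sum: 3 + 1 + 2 + 2 + 0 + 2 + 2 + 2 = 14

Answer: 14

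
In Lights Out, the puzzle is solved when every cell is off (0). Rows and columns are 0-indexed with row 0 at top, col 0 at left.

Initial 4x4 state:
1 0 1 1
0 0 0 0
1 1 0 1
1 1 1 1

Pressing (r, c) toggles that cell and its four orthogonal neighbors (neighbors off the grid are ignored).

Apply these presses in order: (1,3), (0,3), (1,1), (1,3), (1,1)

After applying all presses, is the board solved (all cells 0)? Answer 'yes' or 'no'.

After press 1 at (1,3):
1 0 1 0
0 0 1 1
1 1 0 0
1 1 1 1

After press 2 at (0,3):
1 0 0 1
0 0 1 0
1 1 0 0
1 1 1 1

After press 3 at (1,1):
1 1 0 1
1 1 0 0
1 0 0 0
1 1 1 1

After press 4 at (1,3):
1 1 0 0
1 1 1 1
1 0 0 1
1 1 1 1

After press 5 at (1,1):
1 0 0 0
0 0 0 1
1 1 0 1
1 1 1 1

Lights still on: 9

Answer: no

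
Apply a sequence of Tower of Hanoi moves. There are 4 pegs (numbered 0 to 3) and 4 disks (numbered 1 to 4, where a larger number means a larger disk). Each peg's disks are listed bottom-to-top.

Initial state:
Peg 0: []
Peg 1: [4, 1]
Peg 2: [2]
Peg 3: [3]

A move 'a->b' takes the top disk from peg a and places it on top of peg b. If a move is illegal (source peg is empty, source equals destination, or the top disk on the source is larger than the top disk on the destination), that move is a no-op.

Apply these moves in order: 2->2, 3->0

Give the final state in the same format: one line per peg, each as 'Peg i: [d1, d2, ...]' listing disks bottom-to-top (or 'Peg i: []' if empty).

Answer: Peg 0: [3]
Peg 1: [4, 1]
Peg 2: [2]
Peg 3: []

Derivation:
After move 1 (2->2):
Peg 0: []
Peg 1: [4, 1]
Peg 2: [2]
Peg 3: [3]

After move 2 (3->0):
Peg 0: [3]
Peg 1: [4, 1]
Peg 2: [2]
Peg 3: []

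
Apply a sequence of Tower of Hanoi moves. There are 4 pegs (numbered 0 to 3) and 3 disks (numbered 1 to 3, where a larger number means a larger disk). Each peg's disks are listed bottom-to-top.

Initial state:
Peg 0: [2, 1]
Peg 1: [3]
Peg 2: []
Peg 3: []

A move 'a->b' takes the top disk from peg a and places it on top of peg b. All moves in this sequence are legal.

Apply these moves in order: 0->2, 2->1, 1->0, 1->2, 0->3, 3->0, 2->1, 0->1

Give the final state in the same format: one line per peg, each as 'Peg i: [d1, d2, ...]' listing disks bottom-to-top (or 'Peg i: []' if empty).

After move 1 (0->2):
Peg 0: [2]
Peg 1: [3]
Peg 2: [1]
Peg 3: []

After move 2 (2->1):
Peg 0: [2]
Peg 1: [3, 1]
Peg 2: []
Peg 3: []

After move 3 (1->0):
Peg 0: [2, 1]
Peg 1: [3]
Peg 2: []
Peg 3: []

After move 4 (1->2):
Peg 0: [2, 1]
Peg 1: []
Peg 2: [3]
Peg 3: []

After move 5 (0->3):
Peg 0: [2]
Peg 1: []
Peg 2: [3]
Peg 3: [1]

After move 6 (3->0):
Peg 0: [2, 1]
Peg 1: []
Peg 2: [3]
Peg 3: []

After move 7 (2->1):
Peg 0: [2, 1]
Peg 1: [3]
Peg 2: []
Peg 3: []

After move 8 (0->1):
Peg 0: [2]
Peg 1: [3, 1]
Peg 2: []
Peg 3: []

Answer: Peg 0: [2]
Peg 1: [3, 1]
Peg 2: []
Peg 3: []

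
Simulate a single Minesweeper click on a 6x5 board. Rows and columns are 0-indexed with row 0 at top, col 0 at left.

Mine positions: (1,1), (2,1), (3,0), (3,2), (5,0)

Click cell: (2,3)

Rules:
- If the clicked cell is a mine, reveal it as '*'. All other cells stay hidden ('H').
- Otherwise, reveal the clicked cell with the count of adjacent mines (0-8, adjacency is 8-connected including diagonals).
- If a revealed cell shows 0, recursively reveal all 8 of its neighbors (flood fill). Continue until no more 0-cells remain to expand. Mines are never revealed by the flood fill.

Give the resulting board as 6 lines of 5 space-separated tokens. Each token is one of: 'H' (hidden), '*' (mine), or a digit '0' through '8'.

H H H H H
H H H H H
H H H 1 H
H H H H H
H H H H H
H H H H H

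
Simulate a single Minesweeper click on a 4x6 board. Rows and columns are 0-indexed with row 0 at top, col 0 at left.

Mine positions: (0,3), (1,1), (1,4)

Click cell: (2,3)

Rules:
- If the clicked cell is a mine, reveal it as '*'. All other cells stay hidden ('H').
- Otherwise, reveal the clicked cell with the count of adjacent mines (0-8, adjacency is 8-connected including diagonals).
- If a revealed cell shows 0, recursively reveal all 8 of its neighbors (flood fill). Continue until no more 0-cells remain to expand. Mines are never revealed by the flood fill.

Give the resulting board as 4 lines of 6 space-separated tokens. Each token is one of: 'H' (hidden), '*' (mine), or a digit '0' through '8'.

H H H H H H
H H H H H H
H H H 1 H H
H H H H H H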